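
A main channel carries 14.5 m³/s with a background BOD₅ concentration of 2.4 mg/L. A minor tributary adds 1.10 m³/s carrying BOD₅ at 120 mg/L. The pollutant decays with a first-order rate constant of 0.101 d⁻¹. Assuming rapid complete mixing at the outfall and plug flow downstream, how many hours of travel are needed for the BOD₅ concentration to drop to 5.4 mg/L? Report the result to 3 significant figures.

Flow-weighted average: C = (14.50·2.400 + 1.100·120.0) / 15.60 = 166.8/15.60 = 10.69 mg/L.
10.69·exp(−k·t) = 5.4 → t = ln(10.69/5.4)/k = 584400 s = 162.3 h.

162 h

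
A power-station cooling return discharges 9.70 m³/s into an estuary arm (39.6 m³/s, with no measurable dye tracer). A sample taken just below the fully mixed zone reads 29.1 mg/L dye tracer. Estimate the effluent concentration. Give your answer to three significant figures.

148 mg/L

Mass balance: 39.60·0 + 9.700·Cₑ = 49.30·29.10
→ Cₑ = (49.30·29.10 − 39.60·0) / 9.700 = 147.9 mg/L.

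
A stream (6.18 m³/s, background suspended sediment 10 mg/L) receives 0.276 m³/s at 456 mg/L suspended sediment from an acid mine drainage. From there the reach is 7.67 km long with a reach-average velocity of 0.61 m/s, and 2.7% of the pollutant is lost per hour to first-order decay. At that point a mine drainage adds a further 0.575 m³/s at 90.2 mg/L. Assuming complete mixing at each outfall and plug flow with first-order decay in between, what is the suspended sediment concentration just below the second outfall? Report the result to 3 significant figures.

Mass balance: C = (6.180·10.00 + 0.2760·456.0) / 6.456 = 187.7/6.456 = 29.07 mg/L; combined flow 6.456 m³/s.
Travel time t = 7.67·1000 / 0.61 = 12570 s = 3.493 h.
2.7%/h lost → k = −ln(1 − 0.027) = 0.02737 h⁻¹.
Decay over the reach: 29.07·exp(−kt) = 29.07·0.9088 = 26.42 mg/L.
At the second outfall, C = (6.456·26.42 + 0.5750·90.20) / (6.456 + 0.5750) = 31.63 mg/L.

31.6 mg/L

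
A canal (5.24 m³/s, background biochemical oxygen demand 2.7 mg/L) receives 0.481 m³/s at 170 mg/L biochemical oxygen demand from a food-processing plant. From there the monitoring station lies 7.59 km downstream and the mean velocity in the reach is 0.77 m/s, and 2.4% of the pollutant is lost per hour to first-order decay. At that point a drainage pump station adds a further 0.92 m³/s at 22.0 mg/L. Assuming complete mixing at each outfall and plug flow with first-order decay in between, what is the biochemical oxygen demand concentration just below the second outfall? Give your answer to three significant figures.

16.6 mg/L

After mixing, C = (5.240·2.700 + 0.4810·170.0) / 5.721 = 95.92/5.721 = 16.77 mg/L; combined flow 5.721 m³/s.
Travel time t = 7.59·1000 / 0.77 = 9857 s = 2.738 h.
2.4%/h lost → k = −ln(1 − 0.024) = 0.02429 h⁻¹.
After decay, C = 16.77 × e^(−kt) = 16.77 × 0.9356 = 15.69 mg/L.
At the second outfall, C = (5.721·15.69 + 0.9200·22.00) / (5.721 + 0.9200) = 16.56 mg/L.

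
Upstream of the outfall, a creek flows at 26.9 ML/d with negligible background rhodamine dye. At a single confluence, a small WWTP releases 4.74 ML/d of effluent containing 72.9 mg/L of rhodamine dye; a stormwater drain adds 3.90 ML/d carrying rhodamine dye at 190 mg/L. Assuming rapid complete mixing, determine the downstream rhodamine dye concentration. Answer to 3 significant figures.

Conservation of mass: C = (26.90·0 + 4.740·72.90 + 3.900·190.0) / 35.54 = 1087/35.54 = 30.57 mg/L.

30.6 mg/L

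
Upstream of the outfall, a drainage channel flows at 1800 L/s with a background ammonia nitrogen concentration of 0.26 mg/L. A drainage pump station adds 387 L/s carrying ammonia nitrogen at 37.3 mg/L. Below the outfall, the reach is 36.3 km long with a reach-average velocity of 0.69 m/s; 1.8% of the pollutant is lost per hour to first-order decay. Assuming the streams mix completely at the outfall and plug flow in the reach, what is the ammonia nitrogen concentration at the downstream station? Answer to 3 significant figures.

5.23 mg/L

After mixing, C = (1800·0.2600 + 387.0·37.30) / 2187 = 14900/2187 = 6.814 mg/L.
Travel time t = 36.3·1000 / 0.69 = 52610 s = 14.61 h.
1.8%/h lost → k = −ln(1 − 0.018) = 0.01816 h⁻¹.
First-order decay: C = 6.814·exp(−k·t) = 6.814·0.7669 = 5.226 mg/L.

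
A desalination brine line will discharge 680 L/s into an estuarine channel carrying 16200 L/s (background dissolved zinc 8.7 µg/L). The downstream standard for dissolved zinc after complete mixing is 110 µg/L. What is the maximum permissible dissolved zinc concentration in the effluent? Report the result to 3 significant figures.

2520 µg/L

At the limit, (Qr·Cr + Qe·Cₑ)/(Qr + Qe) = 110:
Cₑ = (16880·110 − 16200·8.700) / 680.0 = 2523 µg/L.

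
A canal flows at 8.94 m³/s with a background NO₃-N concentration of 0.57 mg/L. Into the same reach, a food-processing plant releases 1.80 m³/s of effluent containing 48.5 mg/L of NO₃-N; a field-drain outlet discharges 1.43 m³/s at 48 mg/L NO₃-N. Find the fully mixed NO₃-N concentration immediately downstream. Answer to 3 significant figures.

Flow-weighted average: C = (8.940·0.5700 + 1.800·48.50 + 1.430·48.00) / 12.17 = 161.0/12.17 = 13.23 mg/L.

13.2 mg/L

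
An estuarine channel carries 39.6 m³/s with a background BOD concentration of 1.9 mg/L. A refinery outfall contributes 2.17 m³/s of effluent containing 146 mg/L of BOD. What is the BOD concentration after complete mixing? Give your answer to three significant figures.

Mass balance: C = (39.60·1.900 + 2.170·146.0) / 41.77 = 392.1/41.77 = 9.386 mg/L.

9.39 mg/L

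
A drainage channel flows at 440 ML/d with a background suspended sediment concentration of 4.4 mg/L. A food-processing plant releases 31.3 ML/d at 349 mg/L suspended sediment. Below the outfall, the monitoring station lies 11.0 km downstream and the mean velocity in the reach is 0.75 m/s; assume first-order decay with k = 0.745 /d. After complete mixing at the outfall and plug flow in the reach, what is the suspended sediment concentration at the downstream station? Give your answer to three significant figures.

24.0 mg/L

Mass balance: C = (440.0·4.400 + 31.30·349.0) / 471.3 = 12860/471.3 = 27.29 mg/L.
Travel time t = 11.0·1000 / 0.75 = 14670 s = 4.074 h.
After decay, C = 27.29 × e^(−kt) = 27.29 × 0.8812 = 24.04 mg/L.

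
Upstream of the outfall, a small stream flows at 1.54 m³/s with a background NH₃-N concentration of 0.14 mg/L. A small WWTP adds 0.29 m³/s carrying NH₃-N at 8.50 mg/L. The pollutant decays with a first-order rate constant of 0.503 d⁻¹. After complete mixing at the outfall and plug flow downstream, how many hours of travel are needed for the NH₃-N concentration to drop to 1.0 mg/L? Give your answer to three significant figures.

18.2 h

Conservation of mass: C = (1.540·0.1400 + 0.2900·8.500) / 1.830 = 2.681/1.830 = 1.465 mg/L.
1.465·exp(−k·t) = 1.0 → t = ln(1.465/1.0)/k = 65570 s = 18.21 h.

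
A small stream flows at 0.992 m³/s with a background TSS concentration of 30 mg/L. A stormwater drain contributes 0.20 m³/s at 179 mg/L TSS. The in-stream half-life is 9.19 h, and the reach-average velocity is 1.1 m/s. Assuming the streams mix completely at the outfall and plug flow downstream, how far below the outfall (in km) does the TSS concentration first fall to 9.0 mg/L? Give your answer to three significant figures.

After mixing, C = (0.9920·30.00 + 0.2000·179.0) / 1.192 = 65.56/1.192 = 55.00 mg/L.
Half-life 9.19 h → k = ln 2 / 9.19 = 0.07542 h⁻¹ = 1.810 d⁻¹.
Set 55.00·exp(−k·t) = 9.0 → t = ln(55.00/9.0)/k = 86400 s = 24.00 h.
Distance = v·t = 1.1·86400 = 95040 m = 95.04 km.

95.0 km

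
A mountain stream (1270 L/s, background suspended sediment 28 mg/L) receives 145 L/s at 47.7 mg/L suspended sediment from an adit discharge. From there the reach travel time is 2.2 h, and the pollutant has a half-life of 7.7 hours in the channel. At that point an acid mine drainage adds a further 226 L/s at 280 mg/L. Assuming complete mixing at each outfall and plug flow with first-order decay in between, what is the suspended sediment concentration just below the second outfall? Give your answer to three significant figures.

Flow-weighted average: C = (1270·28.00 + 145.0·47.70) / 1415 = 42480/1415 = 30.02 mg/L; combined flow 1415 L/s.
Half-life 7.7 h → k = ln 2 / 7.7 = 0.09002 h⁻¹ = 2.160 d⁻¹.
First-order decay: C = 30.02·exp(−k·t) = 30.02·0.8203 = 24.63 mg/L.
At the second outfall, C = (1415·24.63 + 226.0·280.0) / (1415 + 226.0) = 59.80 mg/L.

59.8 mg/L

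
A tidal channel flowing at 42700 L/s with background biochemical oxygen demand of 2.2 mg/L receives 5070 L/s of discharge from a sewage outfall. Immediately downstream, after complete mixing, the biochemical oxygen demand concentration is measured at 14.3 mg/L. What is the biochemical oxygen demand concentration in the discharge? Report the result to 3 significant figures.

116 mg/L

Mass balance: 42700·2.200 + 5070·Cₑ = 47770·14.30
→ Cₑ = (47770·14.30 − 42700·2.200) / 5070 = 116.2 mg/L.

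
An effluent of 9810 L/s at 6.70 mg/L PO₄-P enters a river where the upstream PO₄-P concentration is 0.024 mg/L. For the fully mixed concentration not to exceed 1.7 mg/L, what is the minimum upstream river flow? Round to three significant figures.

29300 L/s

Set C_mix = 1.7: (Q·0.02400 + 9810·6.700) / (Q + 9810) = 1.7
→ Q = 9810·(6.700 − 1.7)/(1.7 − 0.02400) = 29270 L/s.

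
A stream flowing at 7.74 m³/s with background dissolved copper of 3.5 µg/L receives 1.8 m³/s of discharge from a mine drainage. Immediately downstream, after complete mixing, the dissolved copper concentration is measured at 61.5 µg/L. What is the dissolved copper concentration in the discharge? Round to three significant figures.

311 µg/L

Mass balance: 7.740·3.500 + 1.800·Cₑ = 9.540·61.50
→ Cₑ = (9.540·61.50 − 7.740·3.500) / 1.800 = 310.9 µg/L.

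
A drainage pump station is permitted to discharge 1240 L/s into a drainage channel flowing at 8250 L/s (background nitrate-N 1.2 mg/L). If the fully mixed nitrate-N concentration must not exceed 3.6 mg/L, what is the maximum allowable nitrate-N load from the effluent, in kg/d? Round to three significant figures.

Mass balance at the limit: 8250·1.200 + 1240·Cₑ = 9490·3.6 → Cₑ = 19.57 mg/L.
1240 L/s = 1.240 m³/s. Load = 1.240 m³/s × 19.57 g/m³ × 86 400 s/d = 2096 kg/d.

2100 kg/d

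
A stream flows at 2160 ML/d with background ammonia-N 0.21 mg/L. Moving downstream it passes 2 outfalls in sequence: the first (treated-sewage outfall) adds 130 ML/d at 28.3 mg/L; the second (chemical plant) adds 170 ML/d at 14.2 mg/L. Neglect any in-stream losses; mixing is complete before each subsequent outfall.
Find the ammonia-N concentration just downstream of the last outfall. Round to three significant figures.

2.66 mg/L

Outfall 1: combined Q = 2290 ML/d; C = (2160·0.2100 + 130.0·28.30)/2290 = 1.805 mg/L.
Outfall 2: combined Q = 2460 ML/d; C = (2290·1.805 + 170.0·14.20)/2460 = 2.661 mg/L.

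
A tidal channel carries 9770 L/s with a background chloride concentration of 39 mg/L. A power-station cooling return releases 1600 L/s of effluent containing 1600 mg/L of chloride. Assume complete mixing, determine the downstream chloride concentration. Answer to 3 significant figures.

259 mg/L

Conservation of mass: C = (9770·39.00 + 1600·1600) / 11370 = 2941000/11370 = 258.7 mg/L.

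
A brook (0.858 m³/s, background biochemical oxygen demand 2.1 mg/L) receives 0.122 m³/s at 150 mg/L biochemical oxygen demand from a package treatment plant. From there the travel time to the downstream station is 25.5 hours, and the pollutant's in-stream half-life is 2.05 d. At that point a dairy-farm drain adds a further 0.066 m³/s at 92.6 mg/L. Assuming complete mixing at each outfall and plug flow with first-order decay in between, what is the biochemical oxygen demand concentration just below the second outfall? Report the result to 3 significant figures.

19.3 mg/L

Mixed concentration C = ΣQC/ΣQ = (0.8580·2.100 + 0.1220·150.0) / 0.9800 = 20.10/0.9800 = 20.51 mg/L; combined flow 0.9800 m³/s.
Half-life 2.05 d → k = ln 2 / 2.05 = 0.3381 d⁻¹.
First-order decay: C = 20.51·exp(−k·t) = 20.51·0.6982 = 14.32 mg/L.
At the second outfall, C = (0.9800·14.32 + 0.06600·92.60) / (0.9800 + 0.06600) = 19.26 mg/L.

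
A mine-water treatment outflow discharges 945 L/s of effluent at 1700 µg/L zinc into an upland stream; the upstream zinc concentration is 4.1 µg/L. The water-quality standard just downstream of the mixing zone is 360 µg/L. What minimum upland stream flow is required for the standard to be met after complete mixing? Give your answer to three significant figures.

Set C_mix = 360: (Q·4.100 + 945.0·1700) / (Q + 945.0) = 360
→ Q = 945.0·(1700 − 360)/(360 − 4.100) = 3558 L/s.

3560 L/s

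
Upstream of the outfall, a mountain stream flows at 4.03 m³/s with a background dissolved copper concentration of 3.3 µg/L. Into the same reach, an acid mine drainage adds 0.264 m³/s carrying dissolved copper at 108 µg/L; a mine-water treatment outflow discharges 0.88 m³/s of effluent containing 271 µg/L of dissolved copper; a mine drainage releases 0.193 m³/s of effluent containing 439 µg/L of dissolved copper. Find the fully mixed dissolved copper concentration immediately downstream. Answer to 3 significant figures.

68.0 µg/L

Flow-weighted average: C = (4.030·3.300 + 0.2640·108.0 + 0.8800·271.0 + 0.1930·439.0) / 5.367 = 365.0/5.367 = 68.01 µg/L.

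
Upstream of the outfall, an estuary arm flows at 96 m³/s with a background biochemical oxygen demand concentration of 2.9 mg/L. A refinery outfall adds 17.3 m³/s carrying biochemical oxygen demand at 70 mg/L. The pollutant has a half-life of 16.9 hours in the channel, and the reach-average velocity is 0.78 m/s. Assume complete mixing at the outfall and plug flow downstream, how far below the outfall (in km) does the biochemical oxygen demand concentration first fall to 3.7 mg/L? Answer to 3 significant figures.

Mixed concentration C = ΣQC/ΣQ = (96.00·2.900 + 17.30·70.00) / 113.3 = 1489/113.3 = 13.15 mg/L.
Half-life 16.9 h → k = ln 2 / 16.9 = 0.04101 h⁻¹ = 0.9844 d⁻¹.
Set 13.15·exp(−k·t) = 3.7 → t = ln(13.15/3.7)/k = 111300 s = 30.91 h.
Distance = v·t = 0.78·111300 = 86790 m = 86.79 km.

86.8 km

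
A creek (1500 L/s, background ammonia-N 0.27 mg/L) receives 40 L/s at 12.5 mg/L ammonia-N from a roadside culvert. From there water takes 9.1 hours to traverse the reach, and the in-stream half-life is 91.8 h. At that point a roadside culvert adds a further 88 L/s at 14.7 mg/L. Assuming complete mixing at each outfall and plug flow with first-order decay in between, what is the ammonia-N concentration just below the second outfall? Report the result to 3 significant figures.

Mixed concentration C = ΣQC/ΣQ = (1500·0.2700 + 40.00·12.50) / 1540 = 905.0/1540 = 0.5877 mg/L; combined flow 1540 L/s.
Half-life 91.8 h → k = ln 2 / 91.8 = 0.007551 h⁻¹ = 0.1812 d⁻¹.
First-order decay: C = 0.5877·exp(−k·t) = 0.5877·0.9336 = 0.5486 mg/L.
At the second outfall, C = (1540·0.5486 + 88.00·14.70) / (1540 + 88.00) = 1.314 mg/L.

1.31 mg/L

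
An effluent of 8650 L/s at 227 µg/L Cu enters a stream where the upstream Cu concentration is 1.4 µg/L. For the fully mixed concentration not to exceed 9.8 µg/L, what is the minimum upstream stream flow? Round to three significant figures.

224000 L/s

Set C_mix = 9.8: (Q·1.400 + 8650·227.0) / (Q + 8650) = 9.8
→ Q = 8650·(227.0 − 9.8)/(9.8 − 1.400) = 223700 L/s.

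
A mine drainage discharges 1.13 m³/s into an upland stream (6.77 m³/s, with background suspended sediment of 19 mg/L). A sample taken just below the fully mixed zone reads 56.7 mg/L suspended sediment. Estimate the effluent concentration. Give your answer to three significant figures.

283 mg/L

Mass balance: 6.770·19.00 + 1.130·Cₑ = 7.900·56.70
→ Cₑ = (7.900·56.70 − 6.770·19.00) / 1.130 = 282.6 mg/L.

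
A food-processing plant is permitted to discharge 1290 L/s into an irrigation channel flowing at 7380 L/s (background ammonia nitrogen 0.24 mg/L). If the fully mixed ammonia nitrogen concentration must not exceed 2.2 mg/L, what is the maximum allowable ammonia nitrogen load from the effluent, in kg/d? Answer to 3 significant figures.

Mass balance at the limit: 7380·0.2400 + 1290·Cₑ = 8670·2.2 → Cₑ = 13.41 mg/L.
1290 L/s = 1.290 m³/s. Load = 1.290 m³/s × 13.41 g/m³ × 86 400 s/d = 1495 kg/d.

1490 kg/d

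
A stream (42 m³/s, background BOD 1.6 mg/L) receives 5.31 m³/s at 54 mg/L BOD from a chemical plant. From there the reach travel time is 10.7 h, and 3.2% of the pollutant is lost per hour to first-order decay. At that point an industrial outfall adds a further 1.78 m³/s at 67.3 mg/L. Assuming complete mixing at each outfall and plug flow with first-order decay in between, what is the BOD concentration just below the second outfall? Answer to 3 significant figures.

7.53 mg/L

Mixed concentration C = ΣQC/ΣQ = (42.00·1.600 + 5.310·54.00) / 47.31 = 353.9/47.31 = 7.481 mg/L; combined flow 47.31 m³/s.
3.2%/h lost → k = −ln(1 − 0.032) = 0.03252 h⁻¹.
Applying C = C₀e^(−kt): 7.481 × 0.7061 = 5.283 mg/L.
Second outfall: C = (47.31·5.283 + 1.780·67.30)/49.09 = 7.531 mg/L.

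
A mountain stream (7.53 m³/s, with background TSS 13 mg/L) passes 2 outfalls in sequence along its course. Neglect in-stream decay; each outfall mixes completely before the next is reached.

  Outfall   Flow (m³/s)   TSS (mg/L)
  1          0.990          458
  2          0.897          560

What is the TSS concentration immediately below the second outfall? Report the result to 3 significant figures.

After outfall 1: Q = 7.530 + 0.9900 = 8.520 m³/s; C = (7.530·13.00 + 0.9900·458.0)/8.520 = 64.71 mg/L.
After outfall 2: Q = 8.520 + 0.8970 = 9.417 m³/s; C = (8.520·64.71 + 0.8970·560.0)/9.417 = 111.9 mg/L.

112 mg/L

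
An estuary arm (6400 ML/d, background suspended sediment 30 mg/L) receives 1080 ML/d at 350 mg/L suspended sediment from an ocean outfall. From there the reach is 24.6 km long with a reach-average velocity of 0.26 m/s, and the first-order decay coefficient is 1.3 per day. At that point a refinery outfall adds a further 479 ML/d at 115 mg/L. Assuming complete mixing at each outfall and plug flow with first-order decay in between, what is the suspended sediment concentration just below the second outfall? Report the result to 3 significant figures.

24.2 mg/L

Flow-weighted average: C = (6400·30.00 + 1080·350.0) / 7480 = 570000/7480 = 76.20 mg/L; combined flow 7480 ML/d.
Travel time t = 24.6·1000 / 0.26 = 94620 s = 26.28 h.
Decay over the reach: 76.20·exp(−kt) = 76.20·0.2408 = 18.35 mg/L.
At the second outfall, C = (7480·18.35 + 479.0·115.0) / (7480 + 479.0) = 24.17 mg/L.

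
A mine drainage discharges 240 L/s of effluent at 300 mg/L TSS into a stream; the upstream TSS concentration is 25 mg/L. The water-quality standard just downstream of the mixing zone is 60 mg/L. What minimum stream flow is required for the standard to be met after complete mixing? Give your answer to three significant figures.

1650 L/s

Set C_mix = 60: (Q·25.00 + 240.0·300.0) / (Q + 240.0) = 60
→ Q = 240.0·(300.0 − 60)/(60 − 25.00) = 1646 L/s.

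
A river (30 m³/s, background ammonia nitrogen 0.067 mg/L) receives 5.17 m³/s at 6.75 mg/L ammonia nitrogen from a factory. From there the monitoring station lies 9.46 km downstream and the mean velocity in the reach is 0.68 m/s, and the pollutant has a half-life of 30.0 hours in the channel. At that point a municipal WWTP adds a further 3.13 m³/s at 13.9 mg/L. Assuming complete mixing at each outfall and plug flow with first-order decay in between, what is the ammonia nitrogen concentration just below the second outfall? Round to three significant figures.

2.02 mg/L

After mixing, C = (30.00·0.06700 + 5.170·6.750) / 35.17 = 36.91/35.17 = 1.049 mg/L; combined flow 35.17 m³/s.
Travel time t = 9.46·1000 / 0.68 = 13910 s = 3.864 h.
Half-life 30.0 h → k = ln 2 / 30.0 = 0.02310 h⁻¹ = 0.5545 d⁻¹.
First-order decay: C = 1.049·exp(−k·t) = 1.049·0.9146 = 0.9598 mg/L.
At the second outfall, C = (35.17·0.9598 + 3.130·13.90) / (35.17 + 3.130) = 2.017 mg/L.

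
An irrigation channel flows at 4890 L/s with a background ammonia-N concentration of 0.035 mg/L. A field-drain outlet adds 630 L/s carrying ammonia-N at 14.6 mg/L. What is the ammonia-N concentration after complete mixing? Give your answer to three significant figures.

1.70 mg/L

After mixing, C = (4890·0.03500 + 630.0·14.60) / 5520 = 9369/5520 = 1.697 mg/L.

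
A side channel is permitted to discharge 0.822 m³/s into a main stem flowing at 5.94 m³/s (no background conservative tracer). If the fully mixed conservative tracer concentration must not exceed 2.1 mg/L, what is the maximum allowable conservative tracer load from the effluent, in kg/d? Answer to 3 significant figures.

1230 kg/d

Mass balance at the limit: 5.940·0 + 0.8220·Cₑ = 6.762·2.1 → Cₑ = 17.28 mg/L.
Load = 0.8220 m³/s × 17.28 g/m³ × 86 400 s/d = 1227 kg/d.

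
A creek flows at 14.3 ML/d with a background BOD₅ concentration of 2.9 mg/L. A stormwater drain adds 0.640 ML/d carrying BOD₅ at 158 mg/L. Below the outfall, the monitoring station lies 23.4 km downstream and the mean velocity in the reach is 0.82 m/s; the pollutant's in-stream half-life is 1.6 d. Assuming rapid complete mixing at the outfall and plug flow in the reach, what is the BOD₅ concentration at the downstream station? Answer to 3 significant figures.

Conservation of mass: C = (14.30·2.900 + 0.6400·158.0) / 14.94 = 142.6/14.94 = 9.544 mg/L.
Travel time t = 23.4·1000 / 0.82 = 28540 s = 7.927 h.
Half-life 1.6 d → k = ln 2 / 1.6 = 0.4332 d⁻¹.
Decay over the reach: 9.544·exp(−kt) = 9.544·0.8667 = 8.272 mg/L.

8.27 mg/L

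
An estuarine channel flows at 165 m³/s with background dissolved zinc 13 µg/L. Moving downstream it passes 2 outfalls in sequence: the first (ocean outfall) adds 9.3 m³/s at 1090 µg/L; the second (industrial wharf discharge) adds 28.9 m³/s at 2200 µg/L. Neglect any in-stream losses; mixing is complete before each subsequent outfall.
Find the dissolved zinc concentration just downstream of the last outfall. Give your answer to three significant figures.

373 µg/L

Outfall 1: combined Q = 174.3 m³/s; C = (165.0·13.00 + 9.300·1090)/174.3 = 70.46 µg/L.
Outfall 2: combined Q = 203.2 m³/s; C = (174.3·70.46 + 28.90·2200)/203.2 = 373.3 µg/L.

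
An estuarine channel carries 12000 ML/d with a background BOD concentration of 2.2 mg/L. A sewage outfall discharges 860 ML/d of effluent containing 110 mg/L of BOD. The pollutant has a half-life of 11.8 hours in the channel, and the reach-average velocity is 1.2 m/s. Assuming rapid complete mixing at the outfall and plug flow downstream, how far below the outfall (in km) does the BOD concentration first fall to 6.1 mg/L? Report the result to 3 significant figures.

Mixed concentration C = ΣQC/ΣQ = (12000·2.200 + 860.0·110.0) / 12860 = 121000/12860 = 9.409 mg/L.
Half-life 11.8 h → k = ln 2 / 11.8 = 0.05874 h⁻¹ = 1.410 d⁻¹.
Set 9.409·exp(−k·t) = 6.1 → t = ln(9.409/6.1)/k = 26560 s = 7.378 h.
Distance = v·t = 1.2·26560 = 31870 m = 31.87 km.

31.9 km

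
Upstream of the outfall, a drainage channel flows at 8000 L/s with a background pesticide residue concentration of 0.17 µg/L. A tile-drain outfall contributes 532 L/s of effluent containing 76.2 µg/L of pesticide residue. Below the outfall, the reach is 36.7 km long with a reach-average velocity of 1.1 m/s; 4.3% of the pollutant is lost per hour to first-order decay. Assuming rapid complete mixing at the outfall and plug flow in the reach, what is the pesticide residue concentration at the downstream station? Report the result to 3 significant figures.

3.27 µg/L

Flow-weighted average: C = (8000·0.1700 + 532.0·76.20) / 8532 = 41900/8532 = 4.911 µg/L.
Travel time t = 36.7·1000 / 1.1 = 33360 s = 9.268 h.
4.3%/h lost → k = −ln(1 − 0.043) = 0.04395 h⁻¹.
After decay, C = 4.911 × e^(−kt) = 4.911 × 0.6654 = 3.268 µg/L.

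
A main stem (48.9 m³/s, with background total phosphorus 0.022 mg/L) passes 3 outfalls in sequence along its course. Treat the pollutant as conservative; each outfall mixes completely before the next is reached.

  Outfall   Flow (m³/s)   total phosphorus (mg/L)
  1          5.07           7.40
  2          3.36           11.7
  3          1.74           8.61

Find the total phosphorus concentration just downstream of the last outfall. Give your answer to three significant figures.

1.57 mg/L

Outfall 1: combined Q = 53.97 m³/s; C = (48.90·0.02200 + 5.070·7.400)/53.97 = 0.7151 mg/L.
Outfall 2: combined Q = 57.33 m³/s; C = (53.97·0.7151 + 3.360·11.70)/57.33 = 1.359 mg/L.
Outfall 3: combined Q = 59.07 m³/s; C = (57.33·1.359 + 1.740·8.610)/59.07 = 1.572 mg/L.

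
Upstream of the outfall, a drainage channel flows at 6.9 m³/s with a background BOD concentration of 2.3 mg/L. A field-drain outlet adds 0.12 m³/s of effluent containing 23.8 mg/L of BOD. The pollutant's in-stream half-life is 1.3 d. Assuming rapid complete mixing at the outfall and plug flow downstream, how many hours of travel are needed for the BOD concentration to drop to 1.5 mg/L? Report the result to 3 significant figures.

Mass balance: C = (6.900·2.300 + 0.1200·23.80) / 7.020 = 18.73/7.020 = 2.668 mg/L.
Half-life 1.3 d → k = ln 2 / 1.3 = 0.5332 d⁻¹.
2.668·exp(−k·t) = 1.5 → t = ln(2.668/1.5)/k = 93290 s = 25.91 h.

25.9 h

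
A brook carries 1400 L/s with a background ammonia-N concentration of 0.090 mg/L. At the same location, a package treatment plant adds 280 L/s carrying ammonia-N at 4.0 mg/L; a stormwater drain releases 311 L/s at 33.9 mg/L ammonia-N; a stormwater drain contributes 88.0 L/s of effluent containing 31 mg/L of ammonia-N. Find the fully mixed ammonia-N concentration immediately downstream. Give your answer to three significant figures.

6.98 mg/L

Mixed concentration C = ΣQC/ΣQ = (1400·0.09000 + 280.0·4.000 + 311.0·33.90 + 88.00·31.00) / 2079 = 14520/2079 = 6.983 mg/L.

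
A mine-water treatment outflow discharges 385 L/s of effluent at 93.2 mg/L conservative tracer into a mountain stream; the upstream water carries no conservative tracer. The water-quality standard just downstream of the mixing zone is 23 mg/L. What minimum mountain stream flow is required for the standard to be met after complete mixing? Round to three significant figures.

Set C_mix = 23: (Q·0 + 385.0·93.20) / (Q + 385.0) = 23
→ Q = 385.0·(93.20 − 23)/(23 − 0) = 1175 L/s.

1180 L/s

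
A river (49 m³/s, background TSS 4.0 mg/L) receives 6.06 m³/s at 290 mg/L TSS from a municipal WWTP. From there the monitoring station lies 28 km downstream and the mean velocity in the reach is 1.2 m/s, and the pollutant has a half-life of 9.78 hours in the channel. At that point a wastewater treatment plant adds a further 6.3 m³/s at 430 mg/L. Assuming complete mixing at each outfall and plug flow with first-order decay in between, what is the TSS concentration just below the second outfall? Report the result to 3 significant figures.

64.3 mg/L

Conservation of mass: C = (49.00·4.000 + 6.060·290.0) / 55.06 = 1953/55.06 = 35.48 mg/L; combined flow 55.06 m³/s.
Travel time t = 28·1000 / 1.2 = 23330 s = 6.481 h.
Half-life 9.78 h → k = ln 2 / 9.78 = 0.07087 h⁻¹ = 1.701 d⁻¹.
Applying C = C₀e^(−kt): 35.48 × 0.6317 = 22.41 mg/L.
Second outfall: C = (55.06·22.41 + 6.300·430.0)/61.36 = 64.26 mg/L.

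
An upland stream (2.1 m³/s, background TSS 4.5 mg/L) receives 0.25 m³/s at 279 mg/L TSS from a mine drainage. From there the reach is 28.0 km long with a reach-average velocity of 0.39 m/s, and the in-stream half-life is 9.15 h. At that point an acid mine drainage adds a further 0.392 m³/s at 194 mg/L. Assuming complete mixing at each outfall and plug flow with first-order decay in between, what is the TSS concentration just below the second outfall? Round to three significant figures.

34.1 mg/L

Conservation of mass: C = (2.100·4.500 + 0.2500·279.0) / 2.350 = 79.20/2.350 = 33.70 mg/L; combined flow 2.350 m³/s.
Travel time t = 28.0·1000 / 0.39 = 71790 s = 19.94 h.
Half-life 9.15 h → k = ln 2 / 9.15 = 0.07575 h⁻¹ = 1.818 d⁻¹.
Decay over the reach: 33.70·exp(−kt) = 33.70·0.2207 = 7.439 mg/L.
Second outfall: C = (2.350·7.439 + 0.3920·194.0)/2.742 = 34.11 mg/L.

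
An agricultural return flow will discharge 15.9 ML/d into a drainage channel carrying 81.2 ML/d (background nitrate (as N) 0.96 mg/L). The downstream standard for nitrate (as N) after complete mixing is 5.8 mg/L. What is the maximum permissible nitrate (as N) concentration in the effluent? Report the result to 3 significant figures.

At the limit, (Qr·Cr + Qe·Cₑ)/(Qr + Qe) = 5.8:
Cₑ = (97.10·5.8 − 81.20·0.9600) / 15.90 = 30.52 mg/L.

30.5 mg/L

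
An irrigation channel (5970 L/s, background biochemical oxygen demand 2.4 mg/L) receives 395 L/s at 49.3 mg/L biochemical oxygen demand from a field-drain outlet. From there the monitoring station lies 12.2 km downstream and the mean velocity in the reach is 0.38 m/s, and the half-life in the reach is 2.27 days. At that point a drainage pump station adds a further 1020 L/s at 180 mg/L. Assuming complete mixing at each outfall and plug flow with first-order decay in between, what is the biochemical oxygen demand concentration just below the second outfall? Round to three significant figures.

After mixing, C = (5970·2.400 + 395.0·49.30) / 6365 = 33800/6365 = 5.311 mg/L; combined flow 6365 L/s.
Travel time t = 12.2·1000 / 0.38 = 32110 s = 8.918 h.
Half-life 2.27 d → k = ln 2 / 2.27 = 0.3054 d⁻¹.
First-order decay: C = 5.311·exp(−k·t) = 5.311·0.8927 = 4.741 mg/L.
Second outfall: C = (6365·4.741 + 1020·180.0)/7385 = 28.95 mg/L.

28.9 mg/L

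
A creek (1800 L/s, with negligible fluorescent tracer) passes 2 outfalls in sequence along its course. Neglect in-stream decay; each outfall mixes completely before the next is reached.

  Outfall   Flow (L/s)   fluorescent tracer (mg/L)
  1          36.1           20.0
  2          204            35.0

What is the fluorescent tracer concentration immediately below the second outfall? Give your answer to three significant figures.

3.85 mg/L

Below outfall 1: Q → 1836 L/s, C = (1800·0 + 36.10·20.00)/1836 = 0.3932 mg/L.
Below outfall 2: Q → 2040 L/s, C = (1836·0.3932 + 204.0·35.00)/2040 = 3.854 mg/L.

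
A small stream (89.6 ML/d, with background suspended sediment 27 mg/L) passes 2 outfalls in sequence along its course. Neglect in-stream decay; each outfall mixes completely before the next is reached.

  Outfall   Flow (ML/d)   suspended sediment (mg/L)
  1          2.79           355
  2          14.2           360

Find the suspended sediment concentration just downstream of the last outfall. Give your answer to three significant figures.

79.9 mg/L

After outfall 1: Q = 89.60 + 2.790 = 92.39 ML/d; C = (89.60·27.00 + 2.790·355.0)/92.39 = 36.90 mg/L.
After outfall 2: Q = 92.39 + 14.20 = 106.6 ML/d; C = (92.39·36.90 + 14.20·360.0)/106.6 = 79.95 mg/L.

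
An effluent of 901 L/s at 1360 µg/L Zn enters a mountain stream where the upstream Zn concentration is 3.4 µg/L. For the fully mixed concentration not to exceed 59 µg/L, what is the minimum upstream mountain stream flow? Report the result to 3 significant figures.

21100 L/s

Set C_mix = 59: (Q·3.400 + 901.0·1360) / (Q + 901.0) = 59
→ Q = 901.0·(1360 − 59)/(59 − 3.400) = 21080 L/s.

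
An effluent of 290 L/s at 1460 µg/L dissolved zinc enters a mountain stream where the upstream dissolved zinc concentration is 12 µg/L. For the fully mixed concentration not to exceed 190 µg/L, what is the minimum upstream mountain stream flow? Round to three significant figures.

Set C_mix = 190: (Q·12.00 + 290.0·1460) / (Q + 290.0) = 190
→ Q = 290.0·(1460 − 190)/(190 − 12.00) = 2069 L/s.

2070 L/s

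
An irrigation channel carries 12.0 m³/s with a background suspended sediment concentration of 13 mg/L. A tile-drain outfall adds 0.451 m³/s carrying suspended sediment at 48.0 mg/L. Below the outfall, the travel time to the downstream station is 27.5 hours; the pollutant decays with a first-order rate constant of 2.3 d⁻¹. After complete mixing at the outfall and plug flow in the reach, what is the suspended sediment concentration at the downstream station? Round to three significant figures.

1.02 mg/L

Flow-weighted average: C = (12.00·13.00 + 0.4510·48.00) / 12.45 = 177.6/12.45 = 14.27 mg/L.
Decay over the reach: 14.27·exp(−kt) = 14.27·0.07169 = 1.023 mg/L.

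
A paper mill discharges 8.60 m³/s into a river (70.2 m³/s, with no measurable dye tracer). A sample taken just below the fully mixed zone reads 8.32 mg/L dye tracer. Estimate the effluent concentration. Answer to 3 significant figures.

76.2 mg/L

Mass balance: 70.20·0 + 8.600·Cₑ = 78.80·8.320
→ Cₑ = (78.80·8.320 − 70.20·0) / 8.600 = 76.23 mg/L.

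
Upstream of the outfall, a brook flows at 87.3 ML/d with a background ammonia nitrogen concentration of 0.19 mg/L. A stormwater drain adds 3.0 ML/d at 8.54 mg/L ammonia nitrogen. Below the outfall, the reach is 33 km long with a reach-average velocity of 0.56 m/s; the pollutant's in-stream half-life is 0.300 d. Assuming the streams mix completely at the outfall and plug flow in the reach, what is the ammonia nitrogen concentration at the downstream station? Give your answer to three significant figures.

Mixed concentration C = ΣQC/ΣQ = (87.30·0.1900 + 3.000·8.540) / 90.30 = 42.21/90.30 = 0.4674 mg/L.
Travel time t = 33·1000 / 0.56 = 58930 s = 16.37 h.
Half-life 0.300 d → k = ln 2 / 0.300 = 2.310 d⁻¹.
First-order decay: C = 0.4674·exp(−k·t) = 0.4674·0.2068 = 0.09667 mg/L.

0.0967 mg/L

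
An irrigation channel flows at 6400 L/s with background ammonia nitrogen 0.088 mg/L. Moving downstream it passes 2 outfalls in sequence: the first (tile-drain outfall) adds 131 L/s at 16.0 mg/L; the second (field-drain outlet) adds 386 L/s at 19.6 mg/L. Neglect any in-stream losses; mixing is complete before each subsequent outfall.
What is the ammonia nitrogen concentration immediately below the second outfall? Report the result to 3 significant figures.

After outfall 1: Q = 6400 + 131.0 = 6531 L/s; C = (6400·0.08800 + 131.0·16.00)/6531 = 0.4072 mg/L.
After outfall 2: Q = 6531 + 386.0 = 6917 L/s; C = (6531·0.4072 + 386.0·19.60)/6917 = 1.478 mg/L.

1.48 mg/L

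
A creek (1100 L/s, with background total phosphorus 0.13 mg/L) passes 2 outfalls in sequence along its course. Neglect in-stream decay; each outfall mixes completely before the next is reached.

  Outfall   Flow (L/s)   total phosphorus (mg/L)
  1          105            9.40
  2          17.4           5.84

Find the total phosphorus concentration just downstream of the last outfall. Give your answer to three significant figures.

Outfall 1: combined Q = 1205 L/s; C = (1100·0.1300 + 105.0·9.400)/1205 = 0.9378 mg/L.
Outfall 2: combined Q = 1222 L/s; C = (1205·0.9378 + 17.40·5.840)/1222 = 1.008 mg/L.

1.01 mg/L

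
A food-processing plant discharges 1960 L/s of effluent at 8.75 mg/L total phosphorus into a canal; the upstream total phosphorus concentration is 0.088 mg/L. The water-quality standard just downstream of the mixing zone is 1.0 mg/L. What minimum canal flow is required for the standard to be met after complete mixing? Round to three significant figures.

16700 L/s

Set C_mix = 1.0: (Q·0.08800 + 1960·8.750) / (Q + 1960) = 1.0
→ Q = 1960·(8.750 − 1.0)/(1.0 − 0.08800) = 16660 L/s.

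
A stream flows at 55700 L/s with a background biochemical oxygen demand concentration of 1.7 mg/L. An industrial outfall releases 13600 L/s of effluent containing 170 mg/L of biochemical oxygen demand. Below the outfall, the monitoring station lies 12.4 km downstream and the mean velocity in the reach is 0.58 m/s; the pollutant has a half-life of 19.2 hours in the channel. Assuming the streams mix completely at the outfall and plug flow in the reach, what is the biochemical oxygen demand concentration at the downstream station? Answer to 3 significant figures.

Mixed concentration C = ΣQC/ΣQ = (55700·1.700 + 13600·170.0) / 69300 = 2407000/69300 = 34.73 mg/L.
Travel time t = 12.4·1000 / 0.58 = 21380 s = 5.939 h.
Half-life 19.2 h → k = ln 2 / 19.2 = 0.03610 h⁻¹ = 0.8664 d⁻¹.
Applying C = C₀e^(−kt): 34.73 × 0.8070 = 28.03 mg/L.

28.0 mg/L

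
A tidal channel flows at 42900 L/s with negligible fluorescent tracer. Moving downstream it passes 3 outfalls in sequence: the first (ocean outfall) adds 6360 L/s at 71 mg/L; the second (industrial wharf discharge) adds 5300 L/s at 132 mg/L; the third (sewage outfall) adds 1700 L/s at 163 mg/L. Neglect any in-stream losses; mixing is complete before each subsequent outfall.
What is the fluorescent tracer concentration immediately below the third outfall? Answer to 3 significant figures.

After outfall 1: Q = 42900 + 6360 = 49260 L/s; C = (42900·0 + 6360·71.00)/49260 = 9.167 mg/L.
After outfall 2: Q = 49260 + 5300 = 54560 L/s; C = (49260·9.167 + 5300·132.0)/54560 = 21.10 mg/L.
After outfall 3: Q = 54560 + 1700 = 56260 L/s; C = (54560·21.10 + 1700·163.0)/56260 = 25.39 mg/L.

25.4 mg/L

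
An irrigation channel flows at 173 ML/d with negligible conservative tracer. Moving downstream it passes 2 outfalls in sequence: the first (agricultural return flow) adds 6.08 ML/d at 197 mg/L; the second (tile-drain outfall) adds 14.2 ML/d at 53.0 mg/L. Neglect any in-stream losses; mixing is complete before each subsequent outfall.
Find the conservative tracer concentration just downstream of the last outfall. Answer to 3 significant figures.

10.1 mg/L

After outfall 1: Q = 173.0 + 6.080 = 179.1 ML/d; C = (173.0·0 + 6.080·197.0)/179.1 = 6.688 mg/L.
After outfall 2: Q = 179.1 + 14.20 = 193.3 ML/d; C = (179.1·6.688 + 14.20·53.00)/193.3 = 10.09 mg/L.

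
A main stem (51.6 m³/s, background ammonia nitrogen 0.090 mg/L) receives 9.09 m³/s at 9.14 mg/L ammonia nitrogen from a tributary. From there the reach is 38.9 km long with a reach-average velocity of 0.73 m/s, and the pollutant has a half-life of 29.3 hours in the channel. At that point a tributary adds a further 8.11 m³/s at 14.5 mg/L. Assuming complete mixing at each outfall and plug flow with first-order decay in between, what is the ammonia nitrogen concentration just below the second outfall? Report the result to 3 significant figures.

2.61 mg/L

After mixing, C = (51.60·0.09000 + 9.090·9.140) / 60.69 = 87.73/60.69 = 1.445 mg/L; combined flow 60.69 m³/s.
Travel time t = 38.9·1000 / 0.73 = 53290 s = 14.80 h.
Half-life 29.3 h → k = ln 2 / 29.3 = 0.02366 h⁻¹ = 0.5678 d⁻¹.
After decay, C = 1.445 × e^(−kt) = 1.445 × 0.7046 = 1.018 mg/L.
Second outfall: C = (60.69·1.018 + 8.110·14.50)/68.80 = 2.608 mg/L.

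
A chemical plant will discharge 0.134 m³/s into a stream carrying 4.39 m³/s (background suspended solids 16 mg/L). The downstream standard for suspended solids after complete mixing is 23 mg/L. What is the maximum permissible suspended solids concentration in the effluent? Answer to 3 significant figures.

252 mg/L

At the limit, (Qr·Cr + Qe·Cₑ)/(Qr + Qe) = 23:
Cₑ = (4.524·23 − 4.390·16.00) / 0.1340 = 252.3 mg/L.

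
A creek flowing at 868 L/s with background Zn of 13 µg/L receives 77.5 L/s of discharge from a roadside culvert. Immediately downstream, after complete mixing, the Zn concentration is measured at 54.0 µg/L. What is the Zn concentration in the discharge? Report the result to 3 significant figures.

Mass balance: 868.0·13.00 + 77.50·Cₑ = 945.5·54.00
→ Cₑ = (945.5·54.00 − 868.0·13.00) / 77.50 = 513.2 µg/L.

513 µg/L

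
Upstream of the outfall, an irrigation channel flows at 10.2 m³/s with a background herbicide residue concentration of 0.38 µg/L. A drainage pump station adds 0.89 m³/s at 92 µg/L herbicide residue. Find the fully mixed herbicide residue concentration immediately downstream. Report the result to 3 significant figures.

Mass balance: C = (10.20·0.3800 + 0.8900·92.00) / 11.09 = 85.76/11.09 = 7.733 µg/L.

7.73 µg/L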